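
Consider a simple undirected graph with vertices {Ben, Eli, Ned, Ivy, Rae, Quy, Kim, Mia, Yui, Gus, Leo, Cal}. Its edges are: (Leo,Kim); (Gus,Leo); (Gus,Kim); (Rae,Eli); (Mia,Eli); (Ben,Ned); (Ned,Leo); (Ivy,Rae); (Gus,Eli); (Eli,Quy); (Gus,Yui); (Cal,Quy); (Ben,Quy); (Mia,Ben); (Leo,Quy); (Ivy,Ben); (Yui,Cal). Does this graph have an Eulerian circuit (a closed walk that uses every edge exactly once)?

Yes

Degrees: Ben:4, Eli:4, Ned:2, Ivy:2, Rae:2, Quy:4, Kim:2, Mia:2, Yui:2, Gus:4, Leo:4, Cal:2
All degrees are even and the non-isolated vertices are connected — an Eulerian circuit exists.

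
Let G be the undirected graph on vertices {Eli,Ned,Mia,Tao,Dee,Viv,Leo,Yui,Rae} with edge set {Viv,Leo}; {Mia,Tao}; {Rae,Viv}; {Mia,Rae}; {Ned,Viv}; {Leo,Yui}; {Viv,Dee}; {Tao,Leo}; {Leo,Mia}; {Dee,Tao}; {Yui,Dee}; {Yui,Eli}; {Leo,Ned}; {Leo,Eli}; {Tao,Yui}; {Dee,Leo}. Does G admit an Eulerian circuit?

Degrees: Eli:2, Ned:2, Mia:3, Tao:4, Dee:4, Viv:4, Leo:7, Yui:4, Rae:2
Mia, Leo have odd degree; an Eulerian circuit needs every degree to be even, so none exists.

No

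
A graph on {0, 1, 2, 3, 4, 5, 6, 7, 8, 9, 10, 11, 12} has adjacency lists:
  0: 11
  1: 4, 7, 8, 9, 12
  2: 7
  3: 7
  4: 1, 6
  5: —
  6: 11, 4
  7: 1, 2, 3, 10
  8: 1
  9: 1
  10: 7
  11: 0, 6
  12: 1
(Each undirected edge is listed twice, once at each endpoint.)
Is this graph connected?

Component: {5}
Component: {0, 1, 2, 3, 4, 6, 7, 8, 9, 10, 11, 12}
No edge joins these 2 groups, so the graph is disconnected.

No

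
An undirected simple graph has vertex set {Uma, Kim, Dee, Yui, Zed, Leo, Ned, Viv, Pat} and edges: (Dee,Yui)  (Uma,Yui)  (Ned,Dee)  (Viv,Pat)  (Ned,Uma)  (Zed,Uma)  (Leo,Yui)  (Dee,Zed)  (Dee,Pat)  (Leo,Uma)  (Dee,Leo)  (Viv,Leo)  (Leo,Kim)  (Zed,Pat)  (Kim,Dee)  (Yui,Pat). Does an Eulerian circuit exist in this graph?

No

Degrees: Uma:4, Kim:2, Dee:6, Yui:4, Zed:3, Leo:5, Ned:2, Viv:2, Pat:4
Vertices with odd degree: Zed, Leo. An Eulerian circuit requires all degrees even.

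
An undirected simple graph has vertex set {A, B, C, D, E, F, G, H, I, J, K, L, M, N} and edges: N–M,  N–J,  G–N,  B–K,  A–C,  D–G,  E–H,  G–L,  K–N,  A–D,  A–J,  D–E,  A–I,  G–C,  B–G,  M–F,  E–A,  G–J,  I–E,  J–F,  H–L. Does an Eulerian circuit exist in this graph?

Degrees: A:5, B:2, C:2, D:3, E:4, F:2, G:6, H:2, I:2, J:4, K:2, L:2, M:2, N:4
A, D have odd degree; an Eulerian circuit needs every degree to be even, so none exists.

No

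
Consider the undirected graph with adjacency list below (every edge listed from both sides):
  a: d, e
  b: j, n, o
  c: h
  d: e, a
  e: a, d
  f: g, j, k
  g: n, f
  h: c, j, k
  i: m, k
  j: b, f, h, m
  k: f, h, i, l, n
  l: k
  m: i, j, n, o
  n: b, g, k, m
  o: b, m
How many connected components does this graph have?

Component: {a, d, e}
Component: {b, c, f, g, h, i, j, k, l, m, n, o}

2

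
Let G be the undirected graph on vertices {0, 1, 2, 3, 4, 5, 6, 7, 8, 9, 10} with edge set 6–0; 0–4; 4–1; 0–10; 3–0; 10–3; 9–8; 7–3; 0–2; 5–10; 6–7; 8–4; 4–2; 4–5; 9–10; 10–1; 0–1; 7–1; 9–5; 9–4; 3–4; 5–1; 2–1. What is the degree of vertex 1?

6

Neighbors of 1: 0, 2, 4, 5, 7, 10.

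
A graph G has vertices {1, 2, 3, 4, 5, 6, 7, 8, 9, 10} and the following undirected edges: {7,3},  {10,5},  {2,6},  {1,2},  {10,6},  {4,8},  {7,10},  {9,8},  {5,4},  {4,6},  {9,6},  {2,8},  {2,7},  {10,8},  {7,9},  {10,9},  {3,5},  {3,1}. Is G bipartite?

6-9-10-6 is an odd cycle (length 3), and a bipartite graph can contain only even cycles.

No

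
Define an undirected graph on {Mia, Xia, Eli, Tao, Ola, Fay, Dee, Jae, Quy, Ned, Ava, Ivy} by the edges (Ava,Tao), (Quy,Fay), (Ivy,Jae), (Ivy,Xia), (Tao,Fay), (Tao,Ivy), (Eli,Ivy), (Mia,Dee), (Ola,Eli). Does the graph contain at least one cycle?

The graph has 12 vertices, 9 edges, and 3 connected components.
Since 9 = 12 - 3, the graph is a forest and contains no cycle.

No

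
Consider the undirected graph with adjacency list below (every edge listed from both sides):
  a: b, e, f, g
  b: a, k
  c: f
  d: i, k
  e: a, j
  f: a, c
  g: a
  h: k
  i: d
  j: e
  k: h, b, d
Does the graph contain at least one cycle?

No

|V| = 11, |E| = 10, number of components = 1.
Since 10 = 11 - 1, the graph is a forest and contains no cycle.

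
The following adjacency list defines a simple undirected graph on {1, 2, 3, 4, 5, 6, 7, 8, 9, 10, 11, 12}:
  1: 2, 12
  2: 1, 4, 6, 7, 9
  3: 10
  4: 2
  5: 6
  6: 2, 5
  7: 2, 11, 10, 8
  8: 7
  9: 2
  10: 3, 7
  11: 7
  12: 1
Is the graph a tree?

The graph has 12 vertices and 11 edges.
It is connected with exactly 11 edges, hence acyclic — it is a tree.

Yes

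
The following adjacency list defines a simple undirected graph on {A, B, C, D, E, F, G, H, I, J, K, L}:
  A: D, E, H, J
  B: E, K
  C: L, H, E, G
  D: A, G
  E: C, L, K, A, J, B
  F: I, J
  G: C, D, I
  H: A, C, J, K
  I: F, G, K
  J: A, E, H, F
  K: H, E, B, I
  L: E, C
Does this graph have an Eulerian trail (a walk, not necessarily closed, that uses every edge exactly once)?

Degrees: A:4, B:2, C:4, D:2, E:6, F:2, G:3, H:4, I:3, J:4, K:4, L:2
Odd-degree vertices: G, I (2 total).
The non-isolated vertices are connected and exactly 2 have odd degree, so an Eulerian trail exists (from G to I).

Yes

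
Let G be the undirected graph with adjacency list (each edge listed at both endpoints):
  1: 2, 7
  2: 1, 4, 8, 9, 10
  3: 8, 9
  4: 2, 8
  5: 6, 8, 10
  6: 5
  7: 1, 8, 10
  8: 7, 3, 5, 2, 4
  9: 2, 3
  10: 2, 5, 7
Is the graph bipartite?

2-4-8-2 is an odd cycle (length 3), and a bipartite graph can contain only even cycles.

No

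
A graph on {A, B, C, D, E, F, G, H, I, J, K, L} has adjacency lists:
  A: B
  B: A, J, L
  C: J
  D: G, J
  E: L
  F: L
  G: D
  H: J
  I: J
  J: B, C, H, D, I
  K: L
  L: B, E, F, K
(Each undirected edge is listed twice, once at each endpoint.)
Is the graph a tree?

|V| = 12, |E| = 11.
It is connected with exactly 11 edges, hence acyclic — it is a tree.

Yes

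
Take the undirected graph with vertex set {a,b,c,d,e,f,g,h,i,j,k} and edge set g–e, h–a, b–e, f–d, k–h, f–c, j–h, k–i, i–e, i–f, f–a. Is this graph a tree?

The graph has 11 vertices and 11 edges.
A tree on 11 vertices has exactly 10 edges; this graph has 11, so it contains a cycle and is not a tree.

No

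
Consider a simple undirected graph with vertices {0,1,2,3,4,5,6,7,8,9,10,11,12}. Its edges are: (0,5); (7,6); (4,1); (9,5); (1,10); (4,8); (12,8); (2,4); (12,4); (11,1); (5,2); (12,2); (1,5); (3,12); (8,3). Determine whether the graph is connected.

Component: {6, 7}
Component: {0, 1, 2, 3, 4, 5, 8, 9, 10, 11, 12}
No edge joins these 2 groups, so the graph is disconnected.

No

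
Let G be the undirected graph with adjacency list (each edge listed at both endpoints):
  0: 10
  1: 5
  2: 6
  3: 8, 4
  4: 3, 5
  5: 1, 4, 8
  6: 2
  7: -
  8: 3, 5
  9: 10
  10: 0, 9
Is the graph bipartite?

A valid 2-coloring puts {3, 5, 6, 7, 10} on one side and {0, 1, 2, 4, 8, 9} on the other; every edge crosses between the two sides.

Yes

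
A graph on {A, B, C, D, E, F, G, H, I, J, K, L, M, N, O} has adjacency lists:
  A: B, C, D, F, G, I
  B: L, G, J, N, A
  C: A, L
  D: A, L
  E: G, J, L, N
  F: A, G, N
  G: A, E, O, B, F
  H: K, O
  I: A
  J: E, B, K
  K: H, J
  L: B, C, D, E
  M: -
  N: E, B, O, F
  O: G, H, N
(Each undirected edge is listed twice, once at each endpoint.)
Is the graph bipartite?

F-A-G-F is an odd cycle (length 3), and a bipartite graph can contain only even cycles.

No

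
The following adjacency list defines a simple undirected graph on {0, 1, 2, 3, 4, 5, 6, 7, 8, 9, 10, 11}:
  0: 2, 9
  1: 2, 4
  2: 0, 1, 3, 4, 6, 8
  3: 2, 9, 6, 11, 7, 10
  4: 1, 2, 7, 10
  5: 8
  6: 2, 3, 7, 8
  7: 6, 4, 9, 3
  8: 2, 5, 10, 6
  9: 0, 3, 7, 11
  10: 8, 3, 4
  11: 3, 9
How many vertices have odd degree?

Degrees: 0:2, 1:2, 2:6, 3:6, 4:4, 5:1, 6:4, 7:4, 8:4, 9:4, 10:3, 11:2
Odd-degree vertices: 5, 10.

2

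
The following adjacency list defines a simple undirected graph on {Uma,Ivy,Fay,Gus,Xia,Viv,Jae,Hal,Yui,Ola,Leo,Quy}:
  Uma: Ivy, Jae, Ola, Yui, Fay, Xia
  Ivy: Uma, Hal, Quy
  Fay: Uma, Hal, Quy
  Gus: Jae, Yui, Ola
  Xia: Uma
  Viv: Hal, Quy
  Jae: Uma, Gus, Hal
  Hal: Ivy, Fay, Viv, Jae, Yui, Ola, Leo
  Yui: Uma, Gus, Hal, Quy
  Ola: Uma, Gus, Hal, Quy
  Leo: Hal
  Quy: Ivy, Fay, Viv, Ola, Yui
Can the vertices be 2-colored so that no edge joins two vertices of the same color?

Yes

Partition the vertices as {Ivy, Fay, Xia, Viv, Jae, Yui, Ola, Leo} vs {Uma, Gus, Hal, Quy}. Each listed edge has one endpoint in each part, so the graph is bipartite.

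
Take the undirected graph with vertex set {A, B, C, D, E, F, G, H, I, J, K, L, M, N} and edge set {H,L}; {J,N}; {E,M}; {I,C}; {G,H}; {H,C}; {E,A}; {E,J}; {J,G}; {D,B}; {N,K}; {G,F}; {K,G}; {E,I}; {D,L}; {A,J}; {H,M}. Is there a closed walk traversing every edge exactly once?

No

Degrees: A:2, B:1, C:2, D:2, E:4, F:1, G:4, H:4, I:2, J:4, K:2, L:2, M:2, N:2
Vertices with odd degree: B, F. An Eulerian circuit requires all degrees even.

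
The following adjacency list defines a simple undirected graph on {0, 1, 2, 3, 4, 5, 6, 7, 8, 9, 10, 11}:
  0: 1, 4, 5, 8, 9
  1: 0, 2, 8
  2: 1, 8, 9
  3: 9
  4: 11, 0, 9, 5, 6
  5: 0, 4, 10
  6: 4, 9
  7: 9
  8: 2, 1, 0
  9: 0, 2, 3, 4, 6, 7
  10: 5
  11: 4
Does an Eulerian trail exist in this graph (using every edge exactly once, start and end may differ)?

Degrees: 0:5, 1:3, 2:3, 3:1, 4:5, 5:3, 6:2, 7:1, 8:3, 9:6, 10:1, 11:1
Odd-degree vertices: 0, 1, 2, 3, 4, 5, 7, 8, 10, 11 (10 total).
With 10 odd-degree vertices (more than two), no single trail can use every edge.

No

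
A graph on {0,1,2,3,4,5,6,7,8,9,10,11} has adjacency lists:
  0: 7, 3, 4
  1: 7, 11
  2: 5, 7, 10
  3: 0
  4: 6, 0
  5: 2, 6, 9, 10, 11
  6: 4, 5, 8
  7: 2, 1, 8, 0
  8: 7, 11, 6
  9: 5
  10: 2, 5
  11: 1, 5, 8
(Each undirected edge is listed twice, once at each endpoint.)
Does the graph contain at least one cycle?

Yes

|V| = 12, |E| = 16, number of components = 1.
Since 16 > 12 - 1, a cycle must exist; for instance 7-2-5-6-8-11-1-7.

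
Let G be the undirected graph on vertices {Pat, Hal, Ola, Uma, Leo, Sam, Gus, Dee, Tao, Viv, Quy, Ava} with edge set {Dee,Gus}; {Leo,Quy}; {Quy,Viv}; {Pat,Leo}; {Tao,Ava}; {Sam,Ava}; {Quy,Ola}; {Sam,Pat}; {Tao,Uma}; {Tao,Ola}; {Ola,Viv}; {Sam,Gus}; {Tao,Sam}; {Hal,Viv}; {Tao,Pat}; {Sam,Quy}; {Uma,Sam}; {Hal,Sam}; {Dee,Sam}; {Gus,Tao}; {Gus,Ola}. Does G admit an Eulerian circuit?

Degrees: Pat:3, Hal:2, Ola:4, Uma:2, Leo:2, Sam:8, Gus:4, Dee:2, Tao:6, Viv:3, Quy:4, Ava:2
Vertices with odd degree: Pat, Viv. An Eulerian circuit requires all degrees even.

No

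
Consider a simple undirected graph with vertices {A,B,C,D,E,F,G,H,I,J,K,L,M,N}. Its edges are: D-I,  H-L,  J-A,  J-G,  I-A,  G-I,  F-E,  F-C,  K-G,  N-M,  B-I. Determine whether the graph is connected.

No

Component: {H, L}
Component: {M, N}
Component: {C, E, F}
Component: {A, B, D, G, I, J, K}
There are 4 separate components, so the graph is not connected.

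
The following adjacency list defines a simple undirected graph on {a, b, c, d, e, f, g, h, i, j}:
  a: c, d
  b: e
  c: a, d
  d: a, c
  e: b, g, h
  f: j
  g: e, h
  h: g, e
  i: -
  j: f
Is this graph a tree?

|V| = 10, |E| = 8.
It splits into 4 components, so it cannot be a tree.

No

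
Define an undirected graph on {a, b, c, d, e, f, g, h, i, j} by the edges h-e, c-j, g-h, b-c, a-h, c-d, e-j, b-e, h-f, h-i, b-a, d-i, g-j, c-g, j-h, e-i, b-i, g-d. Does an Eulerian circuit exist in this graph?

No

Degrees: a:2, b:4, c:4, d:3, e:4, f:1, g:4, h:6, i:4, j:4
d, f have odd degree; an Eulerian circuit needs every degree to be even, so none exists.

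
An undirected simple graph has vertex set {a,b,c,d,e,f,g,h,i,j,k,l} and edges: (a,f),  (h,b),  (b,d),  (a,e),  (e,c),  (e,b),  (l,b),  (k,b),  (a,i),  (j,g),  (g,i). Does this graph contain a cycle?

No

|V| = 12, |E| = 11, number of components = 1.
A forest on 12 vertices with 1 component has exactly 11 edges, which matches — so no cycle.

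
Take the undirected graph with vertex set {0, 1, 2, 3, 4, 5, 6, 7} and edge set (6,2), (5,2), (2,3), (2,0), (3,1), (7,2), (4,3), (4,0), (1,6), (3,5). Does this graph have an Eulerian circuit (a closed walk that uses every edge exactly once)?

Degrees: 0:2, 1:2, 2:5, 3:4, 4:2, 5:2, 6:2, 7:1
Vertices with odd degree: 2, 7. An Eulerian circuit requires all degrees even.

No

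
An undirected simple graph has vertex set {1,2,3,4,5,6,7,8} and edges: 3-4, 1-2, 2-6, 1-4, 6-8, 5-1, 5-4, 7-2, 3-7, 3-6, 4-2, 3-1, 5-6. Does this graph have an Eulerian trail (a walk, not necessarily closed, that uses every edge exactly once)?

Degrees: 1:4, 2:4, 3:4, 4:4, 5:3, 6:4, 7:2, 8:1
Odd-degree vertices: 5, 8 (2 total).
The non-isolated vertices are connected and exactly 2 have odd degree, so an Eulerian trail exists (from 5 to 8).

Yes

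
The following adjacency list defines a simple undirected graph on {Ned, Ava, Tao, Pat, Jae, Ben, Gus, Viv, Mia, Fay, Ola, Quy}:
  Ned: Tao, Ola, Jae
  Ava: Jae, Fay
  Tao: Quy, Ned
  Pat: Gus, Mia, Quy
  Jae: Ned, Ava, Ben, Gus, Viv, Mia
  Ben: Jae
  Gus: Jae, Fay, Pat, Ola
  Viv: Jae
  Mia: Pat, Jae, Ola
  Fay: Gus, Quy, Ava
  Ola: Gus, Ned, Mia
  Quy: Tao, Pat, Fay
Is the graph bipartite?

Partition the vertices as {Tao, Pat, Jae, Fay, Ola} vs {Ned, Ava, Ben, Gus, Viv, Mia, Quy}. Each listed edge has one endpoint in each part, so the graph is bipartite.

Yes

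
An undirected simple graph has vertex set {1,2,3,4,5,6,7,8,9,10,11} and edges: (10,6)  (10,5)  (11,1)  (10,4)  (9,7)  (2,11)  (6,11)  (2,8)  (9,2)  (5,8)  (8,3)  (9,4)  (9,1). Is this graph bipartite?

Partition the vertices as {8, 9, 10, 11} vs {1, 2, 3, 4, 5, 6, 7}. Each listed edge has one endpoint in each part, so the graph is bipartite.

Yes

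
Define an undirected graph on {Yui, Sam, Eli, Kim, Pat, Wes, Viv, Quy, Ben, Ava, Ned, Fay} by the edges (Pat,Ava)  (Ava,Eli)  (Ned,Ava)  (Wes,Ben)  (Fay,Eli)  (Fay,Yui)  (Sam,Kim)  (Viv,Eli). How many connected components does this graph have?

Component: {Quy}
Component: {Sam, Kim}
Component: {Wes, Ben}
Component: {Yui, Eli, Pat, Viv, Ava, Ned, Fay}

4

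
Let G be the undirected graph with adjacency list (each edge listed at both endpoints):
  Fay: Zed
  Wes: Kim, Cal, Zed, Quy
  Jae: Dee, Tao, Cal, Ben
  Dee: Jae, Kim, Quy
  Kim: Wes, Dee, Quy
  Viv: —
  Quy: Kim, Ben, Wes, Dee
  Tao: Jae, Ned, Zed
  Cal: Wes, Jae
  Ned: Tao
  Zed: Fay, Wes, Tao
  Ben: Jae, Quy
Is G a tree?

No

The graph has 12 vertices and 15 edges.
It splits into 2 components, so it cannot be a tree.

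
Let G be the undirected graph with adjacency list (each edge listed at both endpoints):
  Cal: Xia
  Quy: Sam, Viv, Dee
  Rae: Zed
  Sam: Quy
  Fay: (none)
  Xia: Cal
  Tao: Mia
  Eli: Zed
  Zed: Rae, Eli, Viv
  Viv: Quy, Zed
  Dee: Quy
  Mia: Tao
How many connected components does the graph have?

Component: {Fay}
Component: {Cal, Xia}
Component: {Tao, Mia}
Component: {Quy, Rae, Sam, Eli, Zed, Viv, Dee}

4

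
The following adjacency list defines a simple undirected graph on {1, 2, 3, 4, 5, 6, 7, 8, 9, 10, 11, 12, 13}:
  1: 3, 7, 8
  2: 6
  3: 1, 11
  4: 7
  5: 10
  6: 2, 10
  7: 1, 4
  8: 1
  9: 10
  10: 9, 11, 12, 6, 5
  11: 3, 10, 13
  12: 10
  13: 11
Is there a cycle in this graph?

|V| = 13, |E| = 12, number of components = 1.
A forest on 13 vertices with 1 component has exactly 12 edges, which matches — so no cycle.

No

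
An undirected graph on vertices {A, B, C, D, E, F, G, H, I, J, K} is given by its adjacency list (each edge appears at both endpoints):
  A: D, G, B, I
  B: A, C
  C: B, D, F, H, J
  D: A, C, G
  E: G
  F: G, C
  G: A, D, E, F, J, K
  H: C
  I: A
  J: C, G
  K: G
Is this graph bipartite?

D-A-G-D is an odd cycle (length 3), and a bipartite graph can contain only even cycles.

No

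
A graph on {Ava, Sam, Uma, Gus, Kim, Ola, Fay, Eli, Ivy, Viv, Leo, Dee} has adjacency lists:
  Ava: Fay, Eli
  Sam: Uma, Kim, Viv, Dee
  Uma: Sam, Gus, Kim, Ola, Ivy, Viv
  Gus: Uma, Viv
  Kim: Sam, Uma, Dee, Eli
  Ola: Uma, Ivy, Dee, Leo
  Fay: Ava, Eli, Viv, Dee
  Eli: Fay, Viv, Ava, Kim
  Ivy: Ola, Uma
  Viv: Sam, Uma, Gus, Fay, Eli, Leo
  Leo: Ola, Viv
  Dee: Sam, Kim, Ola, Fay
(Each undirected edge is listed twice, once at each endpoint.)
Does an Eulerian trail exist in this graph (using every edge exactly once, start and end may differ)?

Yes

Degrees: Ava:2, Sam:4, Uma:6, Gus:2, Kim:4, Ola:4, Fay:4, Eli:4, Ivy:2, Viv:6, Leo:2, Dee:4
Odd-degree vertices: none (0 total).
The non-isolated vertices are connected and exactly 0 have odd degree, so an Eulerian trail exists.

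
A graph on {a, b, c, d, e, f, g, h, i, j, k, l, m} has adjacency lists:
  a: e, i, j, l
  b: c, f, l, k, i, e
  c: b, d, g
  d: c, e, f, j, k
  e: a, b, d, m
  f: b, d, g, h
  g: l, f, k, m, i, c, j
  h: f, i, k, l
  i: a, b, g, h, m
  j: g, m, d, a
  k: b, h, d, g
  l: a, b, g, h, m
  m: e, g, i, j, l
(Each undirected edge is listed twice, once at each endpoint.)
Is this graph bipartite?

The cycle j-g-m-j has length 3, which is odd, so the graph is not bipartite.

No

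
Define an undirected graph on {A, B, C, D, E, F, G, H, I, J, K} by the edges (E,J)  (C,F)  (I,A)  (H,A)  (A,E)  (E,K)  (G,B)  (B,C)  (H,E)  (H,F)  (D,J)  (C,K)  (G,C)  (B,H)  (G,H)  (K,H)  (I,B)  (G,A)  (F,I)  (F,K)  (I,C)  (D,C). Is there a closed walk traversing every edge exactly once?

Yes

Degrees: A:4, B:4, C:6, D:2, E:4, F:4, G:4, H:6, I:4, J:2, K:4
Every vertex has even degree and the edges form a single connected piece, so an Eulerian circuit exists.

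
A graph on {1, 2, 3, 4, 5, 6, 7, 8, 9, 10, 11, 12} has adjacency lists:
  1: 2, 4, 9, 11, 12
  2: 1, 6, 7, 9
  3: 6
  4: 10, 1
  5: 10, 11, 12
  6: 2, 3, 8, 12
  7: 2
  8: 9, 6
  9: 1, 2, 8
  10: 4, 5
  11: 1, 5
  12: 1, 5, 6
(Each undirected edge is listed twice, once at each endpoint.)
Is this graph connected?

Starting from 1 and exploring outward reaches every vertex (1, 12, 9, 11, 4, 2, 6, 5, 8, 10, 7, 3); the graph is connected.

Yes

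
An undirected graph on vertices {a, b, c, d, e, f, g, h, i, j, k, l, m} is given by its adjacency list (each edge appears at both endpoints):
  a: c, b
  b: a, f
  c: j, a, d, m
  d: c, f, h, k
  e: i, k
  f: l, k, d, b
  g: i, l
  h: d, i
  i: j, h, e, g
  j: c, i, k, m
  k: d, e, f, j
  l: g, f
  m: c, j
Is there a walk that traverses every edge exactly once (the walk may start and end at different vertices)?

Yes

Degrees: a:2, b:2, c:4, d:4, e:2, f:4, g:2, h:2, i:4, j:4, k:4, l:2, m:2
Odd-degree vertices: none (0 total).
With 0 odd-degree vertices and all edges in one connected piece, an Eulerian trail exists.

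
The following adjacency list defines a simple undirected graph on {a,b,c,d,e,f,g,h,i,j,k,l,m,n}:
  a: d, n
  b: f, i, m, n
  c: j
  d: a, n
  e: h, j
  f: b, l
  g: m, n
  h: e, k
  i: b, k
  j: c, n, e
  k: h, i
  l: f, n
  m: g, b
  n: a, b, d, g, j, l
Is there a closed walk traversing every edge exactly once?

No

Degrees: a:2, b:4, c:1, d:2, e:2, f:2, g:2, h:2, i:2, j:3, k:2, l:2, m:2, n:6
c, j have odd degree; an Eulerian circuit needs every degree to be even, so none exists.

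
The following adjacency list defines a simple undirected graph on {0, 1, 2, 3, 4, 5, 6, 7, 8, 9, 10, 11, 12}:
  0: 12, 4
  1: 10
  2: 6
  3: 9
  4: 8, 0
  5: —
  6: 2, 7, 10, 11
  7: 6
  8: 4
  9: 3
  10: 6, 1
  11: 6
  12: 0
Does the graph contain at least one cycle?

The graph has 13 vertices, 9 edges, and 4 connected components.
A forest on 13 vertices with 4 components has exactly 9 edges, which matches — so no cycle.

No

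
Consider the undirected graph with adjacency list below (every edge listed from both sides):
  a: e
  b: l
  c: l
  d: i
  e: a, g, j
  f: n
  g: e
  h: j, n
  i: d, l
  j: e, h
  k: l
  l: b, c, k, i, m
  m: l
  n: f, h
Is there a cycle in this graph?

No

The graph has 14 vertices, 12 edges, and 2 connected components.
Since 12 = 14 - 2, the graph is a forest and contains no cycle.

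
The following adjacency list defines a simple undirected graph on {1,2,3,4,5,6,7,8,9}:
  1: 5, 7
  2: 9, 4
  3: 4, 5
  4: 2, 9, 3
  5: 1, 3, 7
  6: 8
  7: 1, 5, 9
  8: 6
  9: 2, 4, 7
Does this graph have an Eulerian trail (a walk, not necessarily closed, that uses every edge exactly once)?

No

Degrees: 1:2, 2:2, 3:2, 4:3, 5:3, 6:1, 7:3, 8:1, 9:3
Odd-degree vertices: 4, 5, 6, 7, 8, 9 (6 total).
With 6 odd-degree vertices (more than two), no single trail can use every edge.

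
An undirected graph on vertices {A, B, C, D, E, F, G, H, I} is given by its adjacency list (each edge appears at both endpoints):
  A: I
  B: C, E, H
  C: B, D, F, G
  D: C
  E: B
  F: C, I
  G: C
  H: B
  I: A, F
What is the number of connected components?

1

Component: {A, B, C, D, E, F, G, H, I}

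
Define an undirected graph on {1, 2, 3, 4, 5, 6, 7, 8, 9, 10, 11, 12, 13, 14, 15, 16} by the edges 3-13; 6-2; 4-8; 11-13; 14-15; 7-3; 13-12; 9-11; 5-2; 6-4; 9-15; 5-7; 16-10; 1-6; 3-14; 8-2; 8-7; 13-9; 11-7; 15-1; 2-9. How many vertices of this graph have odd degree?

8

Degrees: 1:2, 2:4, 3:3, 4:2, 5:2, 6:3, 7:4, 8:3, 9:4, 10:1, 11:3, 12:1, 13:4, 14:2, 15:3, 16:1
Odd-degree vertices: 3, 6, 8, 10, 11, 12, 15, 16.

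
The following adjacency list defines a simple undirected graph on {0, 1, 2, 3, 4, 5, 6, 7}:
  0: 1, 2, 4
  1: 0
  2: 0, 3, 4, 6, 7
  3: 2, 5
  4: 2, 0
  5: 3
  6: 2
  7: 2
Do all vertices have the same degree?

Degrees: 0:3, 1:1, 2:5, 3:2, 4:2, 5:1, 6:1, 7:1
Degrees are not all equal (e.g. deg(1)=1 but deg(2)=5); not regular.

No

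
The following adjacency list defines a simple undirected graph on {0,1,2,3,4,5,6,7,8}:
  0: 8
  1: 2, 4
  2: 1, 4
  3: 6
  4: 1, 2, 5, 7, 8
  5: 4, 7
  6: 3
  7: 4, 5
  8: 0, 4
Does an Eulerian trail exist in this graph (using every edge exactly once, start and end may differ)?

Degrees: 0:1, 1:2, 2:2, 3:1, 4:5, 5:2, 6:1, 7:2, 8:2
Odd-degree vertices: 0, 3, 4, 6 (4 total).
With 4 odd-degree vertices (more than two), no single trail can use every edge.

No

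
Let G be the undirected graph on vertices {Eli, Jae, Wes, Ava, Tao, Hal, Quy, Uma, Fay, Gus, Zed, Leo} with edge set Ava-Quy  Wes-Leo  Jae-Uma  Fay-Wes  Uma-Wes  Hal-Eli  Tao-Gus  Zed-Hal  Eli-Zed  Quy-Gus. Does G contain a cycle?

The graph has 12 vertices, 10 edges, and 3 connected components.
One cycle is Eli-Zed-Hal-Eli.

Yes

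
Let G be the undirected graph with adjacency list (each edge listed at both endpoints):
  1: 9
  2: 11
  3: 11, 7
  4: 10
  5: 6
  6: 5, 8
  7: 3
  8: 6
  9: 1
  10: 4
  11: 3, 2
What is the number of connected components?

Component: {1, 9}
Component: {4, 10}
Component: {5, 6, 8}
Component: {2, 3, 7, 11}

4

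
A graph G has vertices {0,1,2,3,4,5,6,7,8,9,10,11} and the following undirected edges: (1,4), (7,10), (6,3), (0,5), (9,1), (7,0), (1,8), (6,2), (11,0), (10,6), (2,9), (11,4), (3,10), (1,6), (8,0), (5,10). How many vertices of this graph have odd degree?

Degrees: 0:4, 1:4, 2:2, 3:2, 4:2, 5:2, 6:4, 7:2, 8:2, 9:2, 10:4, 11:2
Odd-degree vertices: none.

0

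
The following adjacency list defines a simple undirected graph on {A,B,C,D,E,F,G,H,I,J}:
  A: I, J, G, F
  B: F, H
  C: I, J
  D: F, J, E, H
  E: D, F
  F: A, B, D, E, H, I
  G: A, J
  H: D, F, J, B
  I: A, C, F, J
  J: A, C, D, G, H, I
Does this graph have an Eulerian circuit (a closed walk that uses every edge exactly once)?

Degrees: A:4, B:2, C:2, D:4, E:2, F:6, G:2, H:4, I:4, J:6
All degrees are even and the non-isolated vertices are connected — an Eulerian circuit exists.

Yes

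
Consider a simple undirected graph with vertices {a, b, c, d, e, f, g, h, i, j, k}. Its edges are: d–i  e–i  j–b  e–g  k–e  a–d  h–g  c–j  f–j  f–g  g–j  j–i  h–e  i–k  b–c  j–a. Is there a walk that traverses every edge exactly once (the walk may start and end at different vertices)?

Degrees: a:2, b:2, c:2, d:2, e:4, f:2, g:4, h:2, i:4, j:6, k:2
Odd-degree vertices: none (0 total).
With 0 odd-degree vertices and all edges in one connected piece, an Eulerian trail exists.

Yes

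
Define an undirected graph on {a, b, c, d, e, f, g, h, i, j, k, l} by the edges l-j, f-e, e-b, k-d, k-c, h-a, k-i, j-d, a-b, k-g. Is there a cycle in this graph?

|V| = 12, |E| = 10, number of components = 2.
Since 10 = 12 - 2, the graph is a forest and contains no cycle.

No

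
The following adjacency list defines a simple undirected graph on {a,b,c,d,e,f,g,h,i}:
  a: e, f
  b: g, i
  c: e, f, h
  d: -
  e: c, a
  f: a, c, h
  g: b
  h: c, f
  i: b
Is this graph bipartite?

No

f-c-h-f is an odd cycle (length 3), and a bipartite graph can contain only even cycles.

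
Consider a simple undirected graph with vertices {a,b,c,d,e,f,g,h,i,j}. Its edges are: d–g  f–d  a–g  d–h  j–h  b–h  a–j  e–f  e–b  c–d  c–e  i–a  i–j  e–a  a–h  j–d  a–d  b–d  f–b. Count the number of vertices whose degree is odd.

2

Degrees: a:6, b:4, c:2, d:7, e:4, f:3, g:2, h:4, i:2, j:4
Odd-degree vertices: d, f.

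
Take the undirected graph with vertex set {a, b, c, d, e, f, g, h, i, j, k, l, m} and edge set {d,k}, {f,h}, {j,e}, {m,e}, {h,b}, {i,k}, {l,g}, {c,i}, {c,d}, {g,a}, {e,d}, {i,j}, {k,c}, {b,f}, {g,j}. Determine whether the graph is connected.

Component: {b, f, h}
Component: {a, c, d, e, g, i, j, k, l, m}
There are 2 separate components, so the graph is not connected.

No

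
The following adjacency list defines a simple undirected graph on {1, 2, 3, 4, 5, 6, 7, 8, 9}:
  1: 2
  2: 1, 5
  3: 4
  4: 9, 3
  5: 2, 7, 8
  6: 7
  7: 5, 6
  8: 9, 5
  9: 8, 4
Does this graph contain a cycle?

The graph has 9 vertices, 8 edges, and 1 connected component.
Since 8 = 9 - 1, the graph is a forest and contains no cycle.

No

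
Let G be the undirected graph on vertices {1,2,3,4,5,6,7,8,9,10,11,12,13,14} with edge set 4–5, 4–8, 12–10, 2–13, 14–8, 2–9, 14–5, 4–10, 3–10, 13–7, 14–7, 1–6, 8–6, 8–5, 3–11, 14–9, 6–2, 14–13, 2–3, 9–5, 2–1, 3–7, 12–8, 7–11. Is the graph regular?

Degrees: 1:2, 2:5, 3:4, 4:3, 5:4, 6:3, 7:4, 8:5, 9:3, 10:3, 11:2, 12:2, 13:3, 14:5
Vertex 1 has degree 2 while 2 has degree 5, so the graph is not regular.

No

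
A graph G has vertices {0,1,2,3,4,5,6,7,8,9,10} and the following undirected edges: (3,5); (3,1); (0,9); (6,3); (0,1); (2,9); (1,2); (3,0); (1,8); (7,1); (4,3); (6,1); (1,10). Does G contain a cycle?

Yes

The graph has 11 vertices, 13 edges, and 1 connected component.
One cycle is 1-3-6-1.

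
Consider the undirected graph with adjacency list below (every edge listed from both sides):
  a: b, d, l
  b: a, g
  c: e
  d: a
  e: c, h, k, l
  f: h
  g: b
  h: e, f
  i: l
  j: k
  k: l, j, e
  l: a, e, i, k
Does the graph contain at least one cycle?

The graph has 12 vertices, 12 edges, and 1 connected component.
Since 12 > 12 - 1, a cycle must exist; for instance l-e-k-l.

Yes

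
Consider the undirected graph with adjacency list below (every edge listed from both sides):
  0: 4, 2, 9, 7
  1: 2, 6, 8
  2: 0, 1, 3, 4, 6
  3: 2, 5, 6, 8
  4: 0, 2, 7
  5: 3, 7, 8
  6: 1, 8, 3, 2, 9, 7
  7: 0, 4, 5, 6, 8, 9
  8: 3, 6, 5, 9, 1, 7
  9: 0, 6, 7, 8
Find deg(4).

3

Neighbors of 4: 0, 2, 7.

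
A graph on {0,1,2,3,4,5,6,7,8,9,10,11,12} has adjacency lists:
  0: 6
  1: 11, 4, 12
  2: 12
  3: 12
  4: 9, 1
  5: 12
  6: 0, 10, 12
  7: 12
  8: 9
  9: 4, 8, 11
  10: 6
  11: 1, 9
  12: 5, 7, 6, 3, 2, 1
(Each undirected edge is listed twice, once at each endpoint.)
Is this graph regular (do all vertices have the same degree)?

No

Degrees: 0:1, 1:3, 2:1, 3:1, 4:2, 5:1, 6:3, 7:1, 8:1, 9:3, 10:1, 11:2, 12:6
Degrees are not all equal (e.g. deg(0)=1 but deg(12)=6); not regular.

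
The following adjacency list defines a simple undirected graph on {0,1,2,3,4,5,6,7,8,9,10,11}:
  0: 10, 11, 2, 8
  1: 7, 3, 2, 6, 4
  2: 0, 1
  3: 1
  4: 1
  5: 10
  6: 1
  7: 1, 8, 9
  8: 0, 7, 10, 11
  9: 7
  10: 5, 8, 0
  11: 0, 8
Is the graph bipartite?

The cycle 0-8-11-0 has length 3, which is odd, so the graph is not bipartite.

No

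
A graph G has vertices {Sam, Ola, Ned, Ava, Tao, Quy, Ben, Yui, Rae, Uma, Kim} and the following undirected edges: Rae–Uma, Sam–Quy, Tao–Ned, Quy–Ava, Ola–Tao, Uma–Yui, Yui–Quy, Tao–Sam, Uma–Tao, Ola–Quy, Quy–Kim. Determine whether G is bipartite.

No

The cycle Yui-Uma-Tao-Sam-Quy-Yui has length 5, which is odd, so the graph is not bipartite.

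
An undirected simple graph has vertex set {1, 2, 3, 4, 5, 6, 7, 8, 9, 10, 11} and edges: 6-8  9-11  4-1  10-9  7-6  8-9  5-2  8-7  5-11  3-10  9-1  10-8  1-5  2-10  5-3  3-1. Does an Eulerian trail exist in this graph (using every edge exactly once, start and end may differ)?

Yes

Degrees: 1:4, 2:2, 3:3, 4:1, 5:4, 6:2, 7:2, 8:4, 9:4, 10:4, 11:2
Odd-degree vertices: 3, 4 (2 total).
With 2 odd-degree vertices and all edges in one connected piece, an Eulerian trail exists (from 3 to 4).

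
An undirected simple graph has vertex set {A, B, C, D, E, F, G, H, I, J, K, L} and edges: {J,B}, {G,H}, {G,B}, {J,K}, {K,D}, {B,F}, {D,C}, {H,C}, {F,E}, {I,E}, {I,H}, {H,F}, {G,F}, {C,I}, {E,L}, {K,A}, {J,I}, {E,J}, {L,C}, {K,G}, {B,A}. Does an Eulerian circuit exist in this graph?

Yes

Degrees: A:2, B:4, C:4, D:2, E:4, F:4, G:4, H:4, I:4, J:4, K:4, L:2
Every vertex has even degree and the edges form a single connected piece, so an Eulerian circuit exists.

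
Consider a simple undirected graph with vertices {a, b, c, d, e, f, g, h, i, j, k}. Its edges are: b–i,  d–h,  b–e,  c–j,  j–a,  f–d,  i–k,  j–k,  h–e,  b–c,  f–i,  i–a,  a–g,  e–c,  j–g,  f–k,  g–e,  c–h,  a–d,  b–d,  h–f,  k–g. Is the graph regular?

Yes

Degrees: a:4, b:4, c:4, d:4, e:4, f:4, g:4, h:4, i:4, j:4, k:4
All degrees equal 4; the graph is regular.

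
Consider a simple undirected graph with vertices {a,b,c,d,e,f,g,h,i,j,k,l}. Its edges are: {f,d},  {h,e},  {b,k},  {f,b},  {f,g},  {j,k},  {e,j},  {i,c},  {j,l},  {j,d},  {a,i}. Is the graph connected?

No

Component: {a, c, i}
Component: {b, d, e, f, g, h, j, k, l}
No edge joins these 2 groups, so the graph is disconnected.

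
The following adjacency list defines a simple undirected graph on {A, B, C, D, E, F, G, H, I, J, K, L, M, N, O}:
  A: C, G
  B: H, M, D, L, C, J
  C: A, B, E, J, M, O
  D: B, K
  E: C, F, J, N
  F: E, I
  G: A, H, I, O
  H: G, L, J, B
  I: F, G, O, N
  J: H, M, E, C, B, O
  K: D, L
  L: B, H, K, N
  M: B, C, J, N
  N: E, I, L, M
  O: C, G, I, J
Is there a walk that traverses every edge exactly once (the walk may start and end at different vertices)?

Degrees: A:2, B:6, C:6, D:2, E:4, F:2, G:4, H:4, I:4, J:6, K:2, L:4, M:4, N:4, O:4
Odd-degree vertices: none (0 total).
With 0 odd-degree vertices and all edges in one connected piece, an Eulerian trail exists.

Yes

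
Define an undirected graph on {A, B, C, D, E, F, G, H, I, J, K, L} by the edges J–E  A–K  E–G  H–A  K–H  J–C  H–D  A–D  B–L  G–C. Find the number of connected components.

5

Component: {F}
Component: {I}
Component: {B, L}
Component: {A, D, H, K}
Component: {C, E, G, J}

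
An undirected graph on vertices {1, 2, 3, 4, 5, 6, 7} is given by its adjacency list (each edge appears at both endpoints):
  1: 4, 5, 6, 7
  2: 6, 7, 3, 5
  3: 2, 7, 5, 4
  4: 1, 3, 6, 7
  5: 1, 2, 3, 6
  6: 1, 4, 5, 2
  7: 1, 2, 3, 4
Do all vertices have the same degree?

Degrees: 1:4, 2:4, 3:4, 4:4, 5:4, 6:4, 7:4
Every vertex has degree 4, so the graph is 4-regular.

Yes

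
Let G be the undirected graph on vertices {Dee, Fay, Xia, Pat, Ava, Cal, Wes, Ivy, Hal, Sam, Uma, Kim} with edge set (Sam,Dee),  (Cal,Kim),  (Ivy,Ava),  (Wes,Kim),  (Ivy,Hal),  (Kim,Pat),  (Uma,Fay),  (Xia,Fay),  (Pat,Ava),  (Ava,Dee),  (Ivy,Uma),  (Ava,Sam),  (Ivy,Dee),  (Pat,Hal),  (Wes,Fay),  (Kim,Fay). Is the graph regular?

No

Degrees: Dee:3, Fay:4, Xia:1, Pat:3, Ava:4, Cal:1, Wes:2, Ivy:4, Hal:2, Sam:2, Uma:2, Kim:4
Vertex Xia has degree 1 while Fay has degree 4, so the graph is not regular.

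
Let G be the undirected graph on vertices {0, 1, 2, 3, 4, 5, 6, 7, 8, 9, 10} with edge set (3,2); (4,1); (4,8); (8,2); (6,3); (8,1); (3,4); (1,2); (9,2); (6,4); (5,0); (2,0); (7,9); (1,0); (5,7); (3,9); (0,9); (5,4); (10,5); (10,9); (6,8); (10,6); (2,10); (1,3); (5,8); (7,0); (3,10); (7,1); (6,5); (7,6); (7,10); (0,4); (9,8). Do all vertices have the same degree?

Yes

Degrees: 0:6, 1:6, 2:6, 3:6, 4:6, 5:6, 6:6, 7:6, 8:6, 9:6, 10:6
Every vertex has degree 6, so the graph is 6-regular.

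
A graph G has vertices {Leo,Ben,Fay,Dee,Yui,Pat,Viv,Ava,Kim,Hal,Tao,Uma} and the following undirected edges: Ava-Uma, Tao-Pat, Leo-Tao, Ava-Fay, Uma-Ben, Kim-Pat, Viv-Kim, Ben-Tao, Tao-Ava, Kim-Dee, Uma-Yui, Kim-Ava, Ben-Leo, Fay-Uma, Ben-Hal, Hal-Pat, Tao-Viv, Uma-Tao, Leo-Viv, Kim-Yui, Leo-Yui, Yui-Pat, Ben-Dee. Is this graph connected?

A breadth-first search from Leo visits Leo, Yui, Tao, Ben, Viv, Pat, Kim, Uma, Ava, Hal, Dee, Fay — all 12 vertices — so the graph is connected.

Yes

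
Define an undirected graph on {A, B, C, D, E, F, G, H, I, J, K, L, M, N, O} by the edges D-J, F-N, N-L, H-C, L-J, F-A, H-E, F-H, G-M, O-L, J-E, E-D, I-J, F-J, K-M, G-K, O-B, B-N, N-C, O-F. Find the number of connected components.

2

Component: {G, K, M}
Component: {A, B, C, D, E, F, H, I, J, L, N, O}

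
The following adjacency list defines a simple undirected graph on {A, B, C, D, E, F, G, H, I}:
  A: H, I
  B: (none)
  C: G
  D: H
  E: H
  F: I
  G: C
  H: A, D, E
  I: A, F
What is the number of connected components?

Component: {B}
Component: {C, G}
Component: {A, D, E, F, H, I}

3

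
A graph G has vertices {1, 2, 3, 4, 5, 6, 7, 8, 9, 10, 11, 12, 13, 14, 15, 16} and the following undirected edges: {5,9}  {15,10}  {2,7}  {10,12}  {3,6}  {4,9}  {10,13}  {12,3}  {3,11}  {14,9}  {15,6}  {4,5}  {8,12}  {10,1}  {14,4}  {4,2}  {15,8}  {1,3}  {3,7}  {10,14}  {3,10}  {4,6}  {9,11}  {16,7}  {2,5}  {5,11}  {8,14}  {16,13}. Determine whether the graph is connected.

A breadth-first search from 1 visits 1, 10, 3, 12, 13, 15, 14, 6, 11, 7, 8, 16, 4, 9, 5, 2 — all 16 vertices — so the graph is connected.

Yes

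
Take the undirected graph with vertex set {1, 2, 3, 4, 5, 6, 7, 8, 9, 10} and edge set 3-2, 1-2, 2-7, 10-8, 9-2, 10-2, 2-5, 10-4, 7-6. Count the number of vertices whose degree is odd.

8

Degrees: 1:1, 2:6, 3:1, 4:1, 5:1, 6:1, 7:2, 8:1, 9:1, 10:3
Odd-degree vertices: 1, 3, 4, 5, 6, 8, 9, 10.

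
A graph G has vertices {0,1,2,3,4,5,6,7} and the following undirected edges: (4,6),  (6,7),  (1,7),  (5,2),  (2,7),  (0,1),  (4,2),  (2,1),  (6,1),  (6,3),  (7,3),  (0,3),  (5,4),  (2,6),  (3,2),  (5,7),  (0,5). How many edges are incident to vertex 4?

3

Neighbors of 4: 2, 5, 6.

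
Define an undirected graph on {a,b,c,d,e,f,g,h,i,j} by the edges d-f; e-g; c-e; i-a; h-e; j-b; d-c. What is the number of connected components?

3

Component: {a, i}
Component: {b, j}
Component: {c, d, e, f, g, h}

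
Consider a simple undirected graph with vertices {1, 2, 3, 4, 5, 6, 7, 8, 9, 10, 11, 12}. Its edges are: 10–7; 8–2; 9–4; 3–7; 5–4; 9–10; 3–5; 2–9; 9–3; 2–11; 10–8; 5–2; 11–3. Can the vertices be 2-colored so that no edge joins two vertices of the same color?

Yes

Partition the vertices as {1, 5, 6, 7, 8, 9, 11, 12} vs {2, 3, 4, 10}. Each listed edge has one endpoint in each part, so the graph is bipartite.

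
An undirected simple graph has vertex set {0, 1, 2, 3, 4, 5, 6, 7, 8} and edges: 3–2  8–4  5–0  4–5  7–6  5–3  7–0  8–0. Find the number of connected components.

2

Component: {1}
Component: {0, 2, 3, 4, 5, 6, 7, 8}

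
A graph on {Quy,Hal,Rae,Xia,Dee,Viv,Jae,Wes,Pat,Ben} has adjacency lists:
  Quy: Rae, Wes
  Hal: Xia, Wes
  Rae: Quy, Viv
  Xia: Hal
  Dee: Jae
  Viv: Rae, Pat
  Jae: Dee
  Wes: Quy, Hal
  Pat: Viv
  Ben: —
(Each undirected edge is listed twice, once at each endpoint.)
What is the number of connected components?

Component: {Ben}
Component: {Dee, Jae}
Component: {Quy, Hal, Rae, Xia, Viv, Wes, Pat}

3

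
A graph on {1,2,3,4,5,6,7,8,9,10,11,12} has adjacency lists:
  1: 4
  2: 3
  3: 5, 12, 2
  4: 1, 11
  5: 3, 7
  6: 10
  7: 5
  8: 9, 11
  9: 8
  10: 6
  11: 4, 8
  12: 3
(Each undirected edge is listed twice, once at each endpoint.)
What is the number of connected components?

3

Component: {6, 10}
Component: {1, 4, 8, 9, 11}
Component: {2, 3, 5, 7, 12}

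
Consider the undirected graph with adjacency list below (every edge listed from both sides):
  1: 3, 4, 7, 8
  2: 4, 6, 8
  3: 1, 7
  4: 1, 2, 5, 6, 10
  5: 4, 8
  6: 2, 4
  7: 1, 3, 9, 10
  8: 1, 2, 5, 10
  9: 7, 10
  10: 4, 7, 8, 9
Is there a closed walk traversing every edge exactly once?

No

Degrees: 1:4, 2:3, 3:2, 4:5, 5:2, 6:2, 7:4, 8:4, 9:2, 10:4
Vertices with odd degree: 2, 4. An Eulerian circuit requires all degrees even.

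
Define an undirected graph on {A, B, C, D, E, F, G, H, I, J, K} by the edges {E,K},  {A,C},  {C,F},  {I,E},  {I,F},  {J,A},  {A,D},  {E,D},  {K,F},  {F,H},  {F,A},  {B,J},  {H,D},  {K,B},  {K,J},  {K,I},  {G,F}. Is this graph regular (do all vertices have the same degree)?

Degrees: A:4, B:2, C:2, D:3, E:3, F:6, G:1, H:2, I:3, J:3, K:5
Degrees are not all equal (e.g. deg(G)=1 but deg(F)=6); not regular.

No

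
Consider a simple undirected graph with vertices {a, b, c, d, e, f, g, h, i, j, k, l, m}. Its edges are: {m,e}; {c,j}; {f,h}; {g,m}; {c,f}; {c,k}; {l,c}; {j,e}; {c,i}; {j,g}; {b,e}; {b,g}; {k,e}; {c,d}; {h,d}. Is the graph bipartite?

A valid 2-coloring puts {a, c, e, g, h} on one side and {b, d, f, i, j, k, l, m} on the other; every edge crosses between the two sides.

Yes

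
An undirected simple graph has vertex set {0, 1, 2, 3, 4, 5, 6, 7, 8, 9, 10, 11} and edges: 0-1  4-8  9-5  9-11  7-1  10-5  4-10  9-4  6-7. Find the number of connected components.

Component: {2}
Component: {3}
Component: {0, 1, 6, 7}
Component: {4, 5, 8, 9, 10, 11}

4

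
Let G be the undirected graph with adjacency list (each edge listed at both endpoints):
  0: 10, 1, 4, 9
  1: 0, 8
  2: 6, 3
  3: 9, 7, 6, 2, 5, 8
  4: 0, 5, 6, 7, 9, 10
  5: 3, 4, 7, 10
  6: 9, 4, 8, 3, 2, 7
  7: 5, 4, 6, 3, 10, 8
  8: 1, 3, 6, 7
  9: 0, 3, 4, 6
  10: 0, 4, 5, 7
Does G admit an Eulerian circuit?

Degrees: 0:4, 1:2, 2:2, 3:6, 4:6, 5:4, 6:6, 7:6, 8:4, 9:4, 10:4
Every vertex has even degree and the edges form a single connected piece, so an Eulerian circuit exists.

Yes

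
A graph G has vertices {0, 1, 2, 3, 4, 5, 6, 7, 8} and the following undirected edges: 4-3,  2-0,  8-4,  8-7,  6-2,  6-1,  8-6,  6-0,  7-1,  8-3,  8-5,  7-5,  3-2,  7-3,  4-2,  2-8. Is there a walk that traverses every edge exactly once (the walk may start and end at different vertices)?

Degrees: 0:2, 1:2, 2:5, 3:4, 4:3, 5:2, 6:4, 7:4, 8:6
Odd-degree vertices: 2, 4 (2 total).
The non-isolated vertices are connected and exactly 2 have odd degree, so an Eulerian trail exists (from 2 to 4).

Yes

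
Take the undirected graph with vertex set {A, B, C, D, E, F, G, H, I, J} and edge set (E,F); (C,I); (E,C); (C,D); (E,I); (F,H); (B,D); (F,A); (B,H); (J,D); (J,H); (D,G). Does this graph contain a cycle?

The graph has 10 vertices, 12 edges, and 1 connected component.
Since 12 > 10 - 1, a cycle must exist; for instance F-H-B-D-C-I-E-F.

Yes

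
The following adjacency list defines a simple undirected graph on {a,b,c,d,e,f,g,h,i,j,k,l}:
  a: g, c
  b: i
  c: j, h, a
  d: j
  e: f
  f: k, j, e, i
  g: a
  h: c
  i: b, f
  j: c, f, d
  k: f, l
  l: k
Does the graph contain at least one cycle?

No

|V| = 12, |E| = 11, number of components = 1.
A forest on 12 vertices with 1 component has exactly 11 edges, which matches — so no cycle.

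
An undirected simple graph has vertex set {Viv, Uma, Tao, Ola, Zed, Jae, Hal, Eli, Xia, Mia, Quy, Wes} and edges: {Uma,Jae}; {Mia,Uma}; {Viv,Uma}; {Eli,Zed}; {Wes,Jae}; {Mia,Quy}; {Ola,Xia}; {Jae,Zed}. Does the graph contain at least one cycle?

|V| = 12, |E| = 8, number of components = 4.
A forest on 12 vertices with 4 components has exactly 8 edges, which matches — so no cycle.

No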